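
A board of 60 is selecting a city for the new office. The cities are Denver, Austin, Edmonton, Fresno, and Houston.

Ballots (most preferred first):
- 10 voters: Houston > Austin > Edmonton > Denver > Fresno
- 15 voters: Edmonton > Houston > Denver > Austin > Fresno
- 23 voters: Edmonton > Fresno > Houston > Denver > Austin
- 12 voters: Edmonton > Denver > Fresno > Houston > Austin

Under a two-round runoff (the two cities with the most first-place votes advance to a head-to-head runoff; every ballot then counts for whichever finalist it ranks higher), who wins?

Round 1 first-place votes: Denver 0, Austin 0, Edmonton 50, Fresno 0, Houston 10. Edmonton and Houston advance.
Runoff: Edmonton is ranked above Houston on 50 ballots, Houston above Edmonton on 10.

Edmonton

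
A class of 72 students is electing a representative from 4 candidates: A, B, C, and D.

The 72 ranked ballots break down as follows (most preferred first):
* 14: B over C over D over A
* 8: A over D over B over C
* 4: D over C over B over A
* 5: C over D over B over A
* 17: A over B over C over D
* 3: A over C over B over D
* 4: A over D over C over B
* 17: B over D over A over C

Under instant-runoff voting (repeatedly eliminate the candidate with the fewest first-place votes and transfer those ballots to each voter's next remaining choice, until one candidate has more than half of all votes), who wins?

Round 1: A 32, B 31, C 5, D 4. D eliminated.
Round 2: A 32, B 31, C 9. C eliminated.
Round 3: A 32, B 40. B has a majority (≥37).

B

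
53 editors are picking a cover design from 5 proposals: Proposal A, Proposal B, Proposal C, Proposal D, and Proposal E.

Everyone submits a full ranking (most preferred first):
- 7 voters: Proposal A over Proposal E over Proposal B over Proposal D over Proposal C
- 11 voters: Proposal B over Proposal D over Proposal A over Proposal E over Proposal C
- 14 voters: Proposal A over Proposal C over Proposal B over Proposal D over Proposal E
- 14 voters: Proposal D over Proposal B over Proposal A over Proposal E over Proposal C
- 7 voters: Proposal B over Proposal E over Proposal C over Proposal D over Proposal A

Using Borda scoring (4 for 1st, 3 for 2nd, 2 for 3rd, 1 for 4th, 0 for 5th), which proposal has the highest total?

Proposal A: 7×4 + 11×2 + 14×4 + 14×2 + 7×0 = 134
Proposal B: 7×2 + 11×4 + 14×2 + 14×3 + 7×4 = 156
Proposal C: 7×0 + 11×0 + 14×3 + 14×0 + 7×2 = 56
Proposal D: 7×1 + 11×3 + 14×1 + 14×4 + 7×1 = 117
Proposal E: 7×3 + 11×1 + 14×0 + 14×1 + 7×3 = 67

Proposal B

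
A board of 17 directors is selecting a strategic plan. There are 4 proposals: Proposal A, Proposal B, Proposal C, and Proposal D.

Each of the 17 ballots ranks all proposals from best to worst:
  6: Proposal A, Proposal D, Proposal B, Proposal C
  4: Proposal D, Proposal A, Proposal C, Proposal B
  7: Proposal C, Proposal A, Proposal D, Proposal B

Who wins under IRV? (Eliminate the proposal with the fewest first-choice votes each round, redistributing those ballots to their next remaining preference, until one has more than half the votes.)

Proposal A

Round 1: Proposal A 6, Proposal B 0, Proposal C 7, Proposal D 4. Proposal B eliminated.
Round 2: Proposal A 6, Proposal C 7, Proposal D 4. Proposal D eliminated.
Round 3: Proposal A 10, Proposal C 7. Proposal A has a majority (≥9).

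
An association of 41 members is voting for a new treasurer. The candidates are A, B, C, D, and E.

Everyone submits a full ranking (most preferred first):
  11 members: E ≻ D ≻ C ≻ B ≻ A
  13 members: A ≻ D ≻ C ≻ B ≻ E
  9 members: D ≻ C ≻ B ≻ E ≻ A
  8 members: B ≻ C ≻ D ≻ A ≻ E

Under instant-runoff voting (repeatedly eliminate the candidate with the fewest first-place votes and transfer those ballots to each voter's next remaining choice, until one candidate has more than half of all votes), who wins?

D

Round 1: A 13, B 8, C 0, D 9, E 11. C eliminated.
Round 2: A 13, B 8, D 9, E 11. B eliminated.
Round 3: A 13, D 17, E 11. E eliminated.
Round 4: A 13, D 28. D has a majority (≥21).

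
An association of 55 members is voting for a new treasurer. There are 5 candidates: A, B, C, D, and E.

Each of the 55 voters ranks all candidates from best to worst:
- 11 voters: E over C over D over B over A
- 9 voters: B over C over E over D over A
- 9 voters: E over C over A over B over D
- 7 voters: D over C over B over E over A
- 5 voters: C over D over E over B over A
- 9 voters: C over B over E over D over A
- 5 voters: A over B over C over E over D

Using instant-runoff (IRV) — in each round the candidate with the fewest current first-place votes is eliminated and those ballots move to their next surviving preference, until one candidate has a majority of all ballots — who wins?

Round 1: A 5, B 9, C 14, D 7, E 20. A eliminated.
Round 2: B 14, C 14, D 7, E 20. D eliminated.
Round 3: B 14, C 21, E 20. B eliminated.
Round 4: C 35, E 20. C has a majority (≥28).

C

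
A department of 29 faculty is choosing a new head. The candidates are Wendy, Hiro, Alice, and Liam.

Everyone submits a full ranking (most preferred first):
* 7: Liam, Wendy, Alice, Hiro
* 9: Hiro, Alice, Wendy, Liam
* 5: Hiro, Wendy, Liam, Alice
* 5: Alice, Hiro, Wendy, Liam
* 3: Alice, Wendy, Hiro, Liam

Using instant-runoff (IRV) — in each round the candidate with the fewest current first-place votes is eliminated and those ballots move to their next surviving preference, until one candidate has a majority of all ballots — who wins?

Round 1: Wendy 0, Hiro 14, Alice 8, Liam 7. Wendy eliminated.
Round 2: Hiro 14, Alice 8, Liam 7. Liam eliminated.
Round 3: Hiro 14, Alice 15. Alice has a majority (≥15).

Alice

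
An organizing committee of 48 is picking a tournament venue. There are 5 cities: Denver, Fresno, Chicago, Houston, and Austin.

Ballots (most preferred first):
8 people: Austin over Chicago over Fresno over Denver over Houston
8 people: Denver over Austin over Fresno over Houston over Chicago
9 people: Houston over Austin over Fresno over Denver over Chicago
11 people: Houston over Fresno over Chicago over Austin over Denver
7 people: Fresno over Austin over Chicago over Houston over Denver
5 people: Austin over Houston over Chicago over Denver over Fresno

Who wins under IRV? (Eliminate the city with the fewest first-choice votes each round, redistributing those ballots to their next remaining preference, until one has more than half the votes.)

Round 1: Denver 8, Fresno 7, Chicago 0, Houston 20, Austin 13. Chicago eliminated.
Round 2: Denver 8, Fresno 7, Houston 20, Austin 13. Fresno eliminated.
Round 3: Denver 8, Houston 20, Austin 20. Denver eliminated.
Round 4: Houston 20, Austin 28. Austin has a majority (≥25).

Austin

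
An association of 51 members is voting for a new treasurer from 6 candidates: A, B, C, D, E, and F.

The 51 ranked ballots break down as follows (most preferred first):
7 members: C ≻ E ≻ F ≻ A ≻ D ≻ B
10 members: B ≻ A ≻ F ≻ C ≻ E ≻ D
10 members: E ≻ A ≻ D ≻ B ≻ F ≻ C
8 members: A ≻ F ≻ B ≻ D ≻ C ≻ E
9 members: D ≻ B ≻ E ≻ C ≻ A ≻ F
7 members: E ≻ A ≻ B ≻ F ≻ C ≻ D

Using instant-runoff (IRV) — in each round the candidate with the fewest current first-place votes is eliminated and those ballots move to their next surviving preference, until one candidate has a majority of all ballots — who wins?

B

Round 1: A 8, B 10, C 7, D 9, E 17, F 0. F eliminated.
Round 2: A 8, B 10, C 7, D 9, E 17. C eliminated.
Round 3: A 8, B 10, D 9, E 24. A eliminated.
Round 4: B 18, D 9, E 24. D eliminated.
Round 5: B 27, E 24. B has a majority (≥26).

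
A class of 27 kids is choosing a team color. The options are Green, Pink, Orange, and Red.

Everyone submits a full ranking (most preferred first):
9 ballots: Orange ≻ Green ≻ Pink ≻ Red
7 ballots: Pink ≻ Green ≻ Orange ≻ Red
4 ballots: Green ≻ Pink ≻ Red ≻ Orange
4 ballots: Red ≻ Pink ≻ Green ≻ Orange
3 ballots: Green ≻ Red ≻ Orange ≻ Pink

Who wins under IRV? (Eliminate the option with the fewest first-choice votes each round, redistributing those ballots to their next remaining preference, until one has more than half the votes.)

Round 1: Green 7, Pink 7, Orange 9, Red 4. Red eliminated.
Round 2: Green 7, Pink 11, Orange 9. Green eliminated.
Round 3: Pink 15, Orange 12. Pink has a majority (≥14).

Pink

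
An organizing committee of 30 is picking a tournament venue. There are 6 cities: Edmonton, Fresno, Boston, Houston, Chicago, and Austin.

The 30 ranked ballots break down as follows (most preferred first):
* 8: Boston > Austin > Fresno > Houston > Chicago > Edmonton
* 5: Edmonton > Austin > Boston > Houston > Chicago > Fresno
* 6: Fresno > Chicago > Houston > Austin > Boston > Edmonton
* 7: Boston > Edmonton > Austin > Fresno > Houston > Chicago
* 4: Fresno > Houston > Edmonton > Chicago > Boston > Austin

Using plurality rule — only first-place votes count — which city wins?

Boston

First-place votes: Edmonton 5, Fresno 10, Boston 15, Houston 0, Chicago 0, Austin 0.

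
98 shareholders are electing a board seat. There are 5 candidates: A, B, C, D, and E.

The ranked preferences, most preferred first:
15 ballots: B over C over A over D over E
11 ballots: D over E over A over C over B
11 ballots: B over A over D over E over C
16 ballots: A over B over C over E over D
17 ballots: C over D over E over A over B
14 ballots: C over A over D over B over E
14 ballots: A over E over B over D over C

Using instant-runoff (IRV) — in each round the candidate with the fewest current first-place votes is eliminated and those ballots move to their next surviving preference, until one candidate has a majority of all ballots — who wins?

Round 1: A 30, B 26, C 31, D 11, E 0. E eliminated.
Round 2: A 30, B 26, C 31, D 11. D eliminated.
Round 3: A 41, B 26, C 31. B eliminated.
Round 4: A 52, C 46. A has a majority (≥50).

A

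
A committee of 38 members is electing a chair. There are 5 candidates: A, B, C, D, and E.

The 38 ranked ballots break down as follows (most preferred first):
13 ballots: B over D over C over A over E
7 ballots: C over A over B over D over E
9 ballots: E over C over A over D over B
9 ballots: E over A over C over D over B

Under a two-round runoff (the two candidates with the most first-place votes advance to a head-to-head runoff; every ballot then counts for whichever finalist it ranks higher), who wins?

Round 1 first-place votes: A 0, B 13, C 7, D 0, E 18. E and B advance.
Runoff: E is ranked above B on 18 ballots, B above E on 20.

B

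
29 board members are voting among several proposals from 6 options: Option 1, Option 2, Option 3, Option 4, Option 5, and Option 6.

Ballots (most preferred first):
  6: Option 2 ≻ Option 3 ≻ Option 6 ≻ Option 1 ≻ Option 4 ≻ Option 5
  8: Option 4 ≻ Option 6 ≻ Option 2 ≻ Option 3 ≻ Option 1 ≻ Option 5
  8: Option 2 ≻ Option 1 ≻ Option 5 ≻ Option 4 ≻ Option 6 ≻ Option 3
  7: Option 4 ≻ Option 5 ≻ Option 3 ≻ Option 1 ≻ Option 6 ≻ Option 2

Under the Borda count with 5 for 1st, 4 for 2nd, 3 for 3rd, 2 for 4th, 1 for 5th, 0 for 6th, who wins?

Option 1: 6×2 + 8×1 + 8×4 + 7×2 = 66
Option 2: 6×5 + 8×3 + 8×5 + 7×0 = 94
Option 3: 6×4 + 8×2 + 8×0 + 7×3 = 61
Option 4: 6×1 + 8×5 + 8×2 + 7×5 = 97
Option 5: 6×0 + 8×0 + 8×3 + 7×4 = 52
Option 6: 6×3 + 8×4 + 8×1 + 7×1 = 65

Option 4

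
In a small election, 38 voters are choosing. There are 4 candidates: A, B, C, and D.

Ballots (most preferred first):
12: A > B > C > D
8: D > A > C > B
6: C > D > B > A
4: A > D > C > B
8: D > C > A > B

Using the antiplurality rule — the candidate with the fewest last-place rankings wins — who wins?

Last-place votes: A 6, B 20, C 0, D 12.

C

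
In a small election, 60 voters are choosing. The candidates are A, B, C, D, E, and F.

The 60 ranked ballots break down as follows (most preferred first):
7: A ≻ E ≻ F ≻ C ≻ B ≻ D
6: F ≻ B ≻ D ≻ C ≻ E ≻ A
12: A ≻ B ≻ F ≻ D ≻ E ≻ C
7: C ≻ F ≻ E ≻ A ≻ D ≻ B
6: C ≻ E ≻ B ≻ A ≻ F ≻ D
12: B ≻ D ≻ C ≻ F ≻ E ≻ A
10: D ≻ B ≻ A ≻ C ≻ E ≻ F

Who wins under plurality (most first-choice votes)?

A

First-place votes: A 19, B 12, C 13, D 10, E 0, F 6.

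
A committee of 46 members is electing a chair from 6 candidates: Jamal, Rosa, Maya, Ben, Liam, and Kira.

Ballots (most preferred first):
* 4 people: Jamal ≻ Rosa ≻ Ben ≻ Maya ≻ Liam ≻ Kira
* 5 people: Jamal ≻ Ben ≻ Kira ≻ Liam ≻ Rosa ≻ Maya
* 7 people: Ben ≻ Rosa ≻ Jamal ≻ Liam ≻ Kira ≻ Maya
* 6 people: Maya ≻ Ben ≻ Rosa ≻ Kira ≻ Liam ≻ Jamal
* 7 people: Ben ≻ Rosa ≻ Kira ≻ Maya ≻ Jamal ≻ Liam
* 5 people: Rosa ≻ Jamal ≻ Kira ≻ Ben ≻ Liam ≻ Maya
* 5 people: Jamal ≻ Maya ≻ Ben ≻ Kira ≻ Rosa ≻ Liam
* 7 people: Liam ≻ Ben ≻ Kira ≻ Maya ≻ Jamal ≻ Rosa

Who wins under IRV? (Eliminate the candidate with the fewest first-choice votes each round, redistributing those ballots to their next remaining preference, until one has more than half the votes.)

Round 1: Jamal 14, Rosa 5, Maya 6, Ben 14, Liam 7, Kira 0. Kira eliminated.
Round 2: Jamal 14, Rosa 5, Maya 6, Ben 14, Liam 7. Rosa eliminated.
Round 3: Jamal 19, Maya 6, Ben 14, Liam 7. Maya eliminated.
Round 4: Jamal 19, Ben 20, Liam 7. Liam eliminated.
Round 5: Jamal 19, Ben 27. Ben has a majority (≥24).

Ben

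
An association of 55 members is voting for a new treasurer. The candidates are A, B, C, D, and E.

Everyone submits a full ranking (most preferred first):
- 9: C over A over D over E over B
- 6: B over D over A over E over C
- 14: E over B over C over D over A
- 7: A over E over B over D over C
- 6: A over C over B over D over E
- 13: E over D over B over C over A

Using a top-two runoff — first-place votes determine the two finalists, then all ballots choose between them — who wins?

A

Round 1 first-place votes: A 13, B 6, C 9, D 0, E 27. E and A advance.
Runoff: E is ranked above A on 27 ballots, A above E on 28.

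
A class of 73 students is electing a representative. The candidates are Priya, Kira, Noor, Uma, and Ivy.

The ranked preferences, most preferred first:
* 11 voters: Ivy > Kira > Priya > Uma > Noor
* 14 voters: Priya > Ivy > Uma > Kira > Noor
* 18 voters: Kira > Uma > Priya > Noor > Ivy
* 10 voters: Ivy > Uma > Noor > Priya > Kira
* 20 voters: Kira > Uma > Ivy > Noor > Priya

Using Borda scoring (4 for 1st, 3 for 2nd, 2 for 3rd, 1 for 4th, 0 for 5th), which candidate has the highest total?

Priya: 11×2 + 14×4 + 18×2 + 10×1 + 20×0 = 124
Kira: 11×3 + 14×1 + 18×4 + 10×0 + 20×4 = 199
Noor: 11×0 + 14×0 + 18×1 + 10×2 + 20×1 = 58
Uma: 11×1 + 14×2 + 18×3 + 10×3 + 20×3 = 183
Ivy: 11×4 + 14×3 + 18×0 + 10×4 + 20×2 = 166

Kira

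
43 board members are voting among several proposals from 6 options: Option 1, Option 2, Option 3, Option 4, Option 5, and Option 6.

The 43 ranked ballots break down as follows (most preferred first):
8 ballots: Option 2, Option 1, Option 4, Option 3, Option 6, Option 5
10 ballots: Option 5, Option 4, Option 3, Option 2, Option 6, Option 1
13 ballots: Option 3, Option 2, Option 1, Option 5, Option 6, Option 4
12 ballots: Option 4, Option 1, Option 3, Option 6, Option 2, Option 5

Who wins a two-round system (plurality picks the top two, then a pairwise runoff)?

Round 1 first-place votes: Option 1 0, Option 2 8, Option 3 13, Option 4 12, Option 5 10, Option 6 0. Option 3 and Option 4 advance.
Runoff: Option 3 is ranked above Option 4 on 13 ballots, Option 4 above Option 3 on 30.

Option 4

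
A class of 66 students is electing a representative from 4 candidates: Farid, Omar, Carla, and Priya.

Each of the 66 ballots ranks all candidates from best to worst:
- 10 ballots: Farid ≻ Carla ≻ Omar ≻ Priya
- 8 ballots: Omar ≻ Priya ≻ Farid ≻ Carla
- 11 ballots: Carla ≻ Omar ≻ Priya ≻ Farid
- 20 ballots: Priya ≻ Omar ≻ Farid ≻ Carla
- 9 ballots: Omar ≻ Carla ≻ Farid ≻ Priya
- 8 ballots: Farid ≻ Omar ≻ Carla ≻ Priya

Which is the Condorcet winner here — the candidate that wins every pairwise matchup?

Omar

Omar vs Farid: 48–18
Omar vs Carla: 45–21
Omar vs Priya: 46–20
Omar beats every other candidate.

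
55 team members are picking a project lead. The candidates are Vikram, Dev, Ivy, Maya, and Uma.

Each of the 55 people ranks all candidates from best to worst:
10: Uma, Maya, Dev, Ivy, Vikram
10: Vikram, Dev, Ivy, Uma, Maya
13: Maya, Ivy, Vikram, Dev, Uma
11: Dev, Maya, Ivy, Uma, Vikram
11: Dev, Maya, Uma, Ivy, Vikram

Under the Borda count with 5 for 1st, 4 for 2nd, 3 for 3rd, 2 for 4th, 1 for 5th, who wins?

Vikram: 10×1 + 10×5 + 13×3 + 11×1 + 11×1 = 121
Dev: 10×3 + 10×4 + 13×2 + 11×5 + 11×5 = 206
Ivy: 10×2 + 10×3 + 13×4 + 11×3 + 11×2 = 157
Maya: 10×4 + 10×1 + 13×5 + 11×4 + 11×4 = 203
Uma: 10×5 + 10×2 + 13×1 + 11×2 + 11×3 = 138

Dev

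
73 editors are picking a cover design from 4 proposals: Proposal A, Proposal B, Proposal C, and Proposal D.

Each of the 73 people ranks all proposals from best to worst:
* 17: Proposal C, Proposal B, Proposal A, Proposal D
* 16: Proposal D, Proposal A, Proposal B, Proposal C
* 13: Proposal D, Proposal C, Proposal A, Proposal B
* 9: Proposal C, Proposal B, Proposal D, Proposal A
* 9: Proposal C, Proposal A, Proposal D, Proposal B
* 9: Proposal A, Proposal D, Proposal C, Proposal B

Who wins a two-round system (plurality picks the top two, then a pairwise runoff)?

Round 1 first-place votes: Proposal A 9, Proposal B 0, Proposal C 35, Proposal D 29. Proposal C and Proposal D advance.
Runoff: Proposal C is ranked above Proposal D on 35 ballots, Proposal D above Proposal C on 38.

Proposal D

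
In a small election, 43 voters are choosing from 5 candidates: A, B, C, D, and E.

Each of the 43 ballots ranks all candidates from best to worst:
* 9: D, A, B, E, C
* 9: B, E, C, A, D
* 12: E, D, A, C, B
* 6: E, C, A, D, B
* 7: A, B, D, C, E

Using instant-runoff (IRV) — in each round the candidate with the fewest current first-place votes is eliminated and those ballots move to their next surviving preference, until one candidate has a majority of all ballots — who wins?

B

Round 1: A 7, B 9, C 0, D 9, E 18. C eliminated.
Round 2: A 7, B 9, D 9, E 18. A eliminated.
Round 3: B 16, D 9, E 18. D eliminated.
Round 4: B 25, E 18. B has a majority (≥22).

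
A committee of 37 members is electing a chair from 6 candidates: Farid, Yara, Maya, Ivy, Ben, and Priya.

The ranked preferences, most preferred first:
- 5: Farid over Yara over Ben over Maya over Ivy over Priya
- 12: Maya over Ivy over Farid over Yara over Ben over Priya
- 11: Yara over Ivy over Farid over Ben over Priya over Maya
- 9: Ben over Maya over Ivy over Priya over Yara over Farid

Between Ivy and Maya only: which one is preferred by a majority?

Ivy is ranked above Maya on 11 ballots; Maya above Ivy on 26.

Maya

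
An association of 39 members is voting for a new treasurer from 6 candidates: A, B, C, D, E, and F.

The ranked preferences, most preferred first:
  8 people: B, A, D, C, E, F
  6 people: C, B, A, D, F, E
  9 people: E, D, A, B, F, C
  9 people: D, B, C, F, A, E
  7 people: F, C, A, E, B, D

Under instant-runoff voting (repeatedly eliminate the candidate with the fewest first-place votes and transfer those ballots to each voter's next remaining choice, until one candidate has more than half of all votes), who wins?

B

Round 1: A 0, B 8, C 6, D 9, E 9, F 7. A eliminated.
Round 2: B 8, C 6, D 9, E 9, F 7. C eliminated.
Round 3: B 14, D 9, E 9, F 7. F eliminated.
Round 4: B 14, D 9, E 16. D eliminated.
Round 5: B 23, E 16. B has a majority (≥20).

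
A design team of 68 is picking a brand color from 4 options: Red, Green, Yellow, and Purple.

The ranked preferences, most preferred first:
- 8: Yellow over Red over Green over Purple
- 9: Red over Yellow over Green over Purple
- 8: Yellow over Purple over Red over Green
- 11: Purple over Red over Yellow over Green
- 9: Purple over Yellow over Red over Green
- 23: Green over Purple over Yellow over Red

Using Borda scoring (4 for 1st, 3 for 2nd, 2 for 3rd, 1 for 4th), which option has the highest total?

Red: 8×3 + 9×4 + 8×2 + 11×3 + 9×2 + 23×1 = 150
Green: 8×2 + 9×2 + 8×1 + 11×1 + 9×1 + 23×4 = 154
Yellow: 8×4 + 9×3 + 8×4 + 11×2 + 9×3 + 23×2 = 186
Purple: 8×1 + 9×1 + 8×3 + 11×4 + 9×4 + 23×3 = 190

Purple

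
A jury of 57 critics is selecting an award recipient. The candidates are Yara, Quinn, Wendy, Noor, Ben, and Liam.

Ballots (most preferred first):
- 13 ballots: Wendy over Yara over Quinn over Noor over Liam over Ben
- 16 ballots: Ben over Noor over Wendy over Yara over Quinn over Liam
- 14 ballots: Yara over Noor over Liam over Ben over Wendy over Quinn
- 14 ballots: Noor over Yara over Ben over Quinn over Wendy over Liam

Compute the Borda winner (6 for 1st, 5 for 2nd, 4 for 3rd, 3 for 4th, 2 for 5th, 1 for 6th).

Yara: 13×5 + 16×3 + 14×6 + 14×5 = 267
Quinn: 13×4 + 16×2 + 14×1 + 14×3 = 140
Wendy: 13×6 + 16×4 + 14×2 + 14×2 = 198
Noor: 13×3 + 16×5 + 14×5 + 14×6 = 273
Ben: 13×1 + 16×6 + 14×3 + 14×4 = 207
Liam: 13×2 + 16×1 + 14×4 + 14×1 = 112

Noor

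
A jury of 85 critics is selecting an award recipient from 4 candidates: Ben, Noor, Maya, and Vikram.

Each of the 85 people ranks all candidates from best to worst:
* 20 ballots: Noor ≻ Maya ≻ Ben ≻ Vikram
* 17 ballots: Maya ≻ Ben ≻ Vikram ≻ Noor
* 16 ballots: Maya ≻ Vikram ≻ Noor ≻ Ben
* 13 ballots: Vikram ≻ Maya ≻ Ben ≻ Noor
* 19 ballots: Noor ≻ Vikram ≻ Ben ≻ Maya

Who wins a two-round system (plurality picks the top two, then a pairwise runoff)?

Round 1 first-place votes: Ben 0, Noor 39, Maya 33, Vikram 13. Noor and Maya advance.
Runoff: Noor is ranked above Maya on 39 ballots, Maya above Noor on 46.

Maya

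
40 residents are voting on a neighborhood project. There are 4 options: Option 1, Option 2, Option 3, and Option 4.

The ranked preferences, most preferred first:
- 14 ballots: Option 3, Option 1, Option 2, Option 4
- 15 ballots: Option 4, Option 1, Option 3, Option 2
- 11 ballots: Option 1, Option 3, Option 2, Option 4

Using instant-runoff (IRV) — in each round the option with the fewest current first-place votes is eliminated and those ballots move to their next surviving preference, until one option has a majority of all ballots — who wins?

Round 1: Option 1 11, Option 2 0, Option 3 14, Option 4 15. Option 2 eliminated.
Round 2: Option 1 11, Option 3 14, Option 4 15. Option 1 eliminated.
Round 3: Option 3 25, Option 4 15. Option 3 has a majority (≥21).

Option 3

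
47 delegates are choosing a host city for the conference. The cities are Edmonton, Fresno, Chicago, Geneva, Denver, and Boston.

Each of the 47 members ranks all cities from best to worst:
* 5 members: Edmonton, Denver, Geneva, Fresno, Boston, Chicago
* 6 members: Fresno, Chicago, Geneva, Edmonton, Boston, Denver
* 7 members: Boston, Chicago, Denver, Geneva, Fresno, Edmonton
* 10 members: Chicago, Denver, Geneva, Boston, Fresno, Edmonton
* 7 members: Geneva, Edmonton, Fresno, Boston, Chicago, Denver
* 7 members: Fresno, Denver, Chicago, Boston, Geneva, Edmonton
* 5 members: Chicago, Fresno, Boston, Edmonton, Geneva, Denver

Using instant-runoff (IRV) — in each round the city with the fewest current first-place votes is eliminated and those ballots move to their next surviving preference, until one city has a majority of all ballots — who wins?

Round 1: Edmonton 5, Fresno 13, Chicago 15, Geneva 7, Denver 0, Boston 7. Denver eliminated.
Round 2: Edmonton 5, Fresno 13, Chicago 15, Geneva 7, Boston 7. Edmonton eliminated.
Round 3: Fresno 13, Chicago 15, Geneva 12, Boston 7. Boston eliminated.
Round 4: Fresno 13, Chicago 22, Geneva 12. Geneva eliminated.
Round 5: Fresno 25, Chicago 22. Fresno has a majority (≥24).

Fresno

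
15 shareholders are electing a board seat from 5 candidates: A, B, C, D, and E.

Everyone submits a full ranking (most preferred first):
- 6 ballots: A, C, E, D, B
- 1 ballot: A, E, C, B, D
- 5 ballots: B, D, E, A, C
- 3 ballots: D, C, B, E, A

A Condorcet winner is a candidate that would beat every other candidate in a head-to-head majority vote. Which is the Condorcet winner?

D vs A: 8–7
D vs B: 9–6
D vs C: 8–7
D vs E: 8–7
D beats every other candidate.

D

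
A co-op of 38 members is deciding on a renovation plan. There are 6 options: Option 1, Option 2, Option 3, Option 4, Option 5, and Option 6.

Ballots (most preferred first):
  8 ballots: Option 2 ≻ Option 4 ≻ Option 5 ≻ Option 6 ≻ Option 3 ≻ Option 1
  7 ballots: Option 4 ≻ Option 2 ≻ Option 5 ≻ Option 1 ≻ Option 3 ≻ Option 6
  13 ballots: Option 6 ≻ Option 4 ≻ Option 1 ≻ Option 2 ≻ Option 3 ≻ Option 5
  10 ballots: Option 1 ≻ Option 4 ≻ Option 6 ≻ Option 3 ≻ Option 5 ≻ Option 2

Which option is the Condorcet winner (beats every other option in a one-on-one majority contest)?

Option 4

Option 4 vs Option 1: 28–10
Option 4 vs Option 2: 30–8
Option 4 vs Option 3: 38–0
Option 4 vs Option 5: 38–0
Option 4 vs Option 6: 25–13
Option 4 beats every other option.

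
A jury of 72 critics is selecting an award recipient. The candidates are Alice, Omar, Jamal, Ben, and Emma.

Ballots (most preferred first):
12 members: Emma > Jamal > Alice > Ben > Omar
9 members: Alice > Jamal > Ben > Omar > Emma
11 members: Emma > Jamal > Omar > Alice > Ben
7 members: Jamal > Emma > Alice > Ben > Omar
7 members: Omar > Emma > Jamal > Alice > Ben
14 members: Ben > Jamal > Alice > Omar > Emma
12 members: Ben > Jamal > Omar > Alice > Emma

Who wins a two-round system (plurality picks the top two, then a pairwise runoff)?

Emma

Round 1 first-place votes: Alice 9, Omar 7, Jamal 7, Ben 26, Emma 23. Ben and Emma advance.
Runoff: Ben is ranked above Emma on 35 ballots, Emma above Ben on 37.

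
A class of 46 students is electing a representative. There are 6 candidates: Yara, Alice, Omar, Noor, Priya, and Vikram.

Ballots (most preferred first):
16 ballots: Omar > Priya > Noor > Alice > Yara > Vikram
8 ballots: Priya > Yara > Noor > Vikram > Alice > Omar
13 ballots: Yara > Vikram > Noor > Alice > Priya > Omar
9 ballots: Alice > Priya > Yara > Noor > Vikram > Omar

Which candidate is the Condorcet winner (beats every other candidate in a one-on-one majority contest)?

Priya vs Yara: 33–13
Priya vs Alice: 24–22
Priya vs Omar: 30–16
Priya vs Noor: 33–13
Priya vs Vikram: 33–13
Priya beats every other candidate.

Priya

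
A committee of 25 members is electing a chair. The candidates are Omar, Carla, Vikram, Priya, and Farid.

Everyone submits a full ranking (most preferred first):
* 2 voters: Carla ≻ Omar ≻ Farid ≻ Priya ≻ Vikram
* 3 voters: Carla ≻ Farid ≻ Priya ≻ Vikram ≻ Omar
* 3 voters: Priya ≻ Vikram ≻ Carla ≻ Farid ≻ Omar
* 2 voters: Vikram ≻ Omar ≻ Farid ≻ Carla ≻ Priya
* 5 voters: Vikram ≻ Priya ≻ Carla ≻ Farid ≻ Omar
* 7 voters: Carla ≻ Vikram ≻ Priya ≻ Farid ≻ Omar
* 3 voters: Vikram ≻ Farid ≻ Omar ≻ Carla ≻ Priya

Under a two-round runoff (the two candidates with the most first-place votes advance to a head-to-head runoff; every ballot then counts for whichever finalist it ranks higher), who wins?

Round 1 first-place votes: Omar 0, Carla 12, Vikram 10, Priya 3, Farid 0. Carla and Vikram advance.
Runoff: Carla is ranked above Vikram on 12 ballots, Vikram above Carla on 13.

Vikram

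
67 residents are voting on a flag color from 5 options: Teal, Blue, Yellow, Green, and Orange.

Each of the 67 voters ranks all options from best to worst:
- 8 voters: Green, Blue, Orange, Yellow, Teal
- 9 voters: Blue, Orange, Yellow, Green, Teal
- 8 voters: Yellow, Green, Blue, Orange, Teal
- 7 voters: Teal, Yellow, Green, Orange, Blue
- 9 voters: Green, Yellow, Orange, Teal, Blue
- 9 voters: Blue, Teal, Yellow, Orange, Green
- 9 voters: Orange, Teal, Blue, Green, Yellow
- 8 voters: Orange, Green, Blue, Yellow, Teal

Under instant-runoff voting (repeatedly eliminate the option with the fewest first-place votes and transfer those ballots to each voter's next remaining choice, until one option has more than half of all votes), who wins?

Round 1: Teal 7, Blue 18, Yellow 8, Green 17, Orange 17. Teal eliminated.
Round 2: Blue 18, Yellow 15, Green 17, Orange 17. Yellow eliminated.
Round 3: Blue 18, Green 32, Orange 17. Orange eliminated.
Round 4: Blue 27, Green 40. Green has a majority (≥34).

Green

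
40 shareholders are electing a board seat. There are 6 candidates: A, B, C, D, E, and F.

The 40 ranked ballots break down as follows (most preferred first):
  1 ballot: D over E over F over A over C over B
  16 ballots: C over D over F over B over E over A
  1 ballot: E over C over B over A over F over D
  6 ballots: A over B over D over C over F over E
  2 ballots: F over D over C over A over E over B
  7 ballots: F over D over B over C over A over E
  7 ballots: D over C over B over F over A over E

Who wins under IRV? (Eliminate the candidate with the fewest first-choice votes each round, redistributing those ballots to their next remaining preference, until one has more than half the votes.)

Round 1: A 6, B 0, C 16, D 8, E 1, F 9. B eliminated.
Round 2: A 6, C 16, D 8, E 1, F 9. E eliminated.
Round 3: A 6, C 17, D 8, F 9. A eliminated.
Round 4: C 17, D 14, F 9. F eliminated.
Round 5: C 17, D 23. D has a majority (≥21).

D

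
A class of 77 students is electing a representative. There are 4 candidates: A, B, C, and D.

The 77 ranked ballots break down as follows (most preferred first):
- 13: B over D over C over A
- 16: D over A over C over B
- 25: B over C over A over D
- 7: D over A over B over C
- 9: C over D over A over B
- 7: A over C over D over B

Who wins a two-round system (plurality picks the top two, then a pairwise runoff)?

Round 1 first-place votes: A 7, B 38, C 9, D 23. B and D advance.
Runoff: B is ranked above D on 38 ballots, D above B on 39.

D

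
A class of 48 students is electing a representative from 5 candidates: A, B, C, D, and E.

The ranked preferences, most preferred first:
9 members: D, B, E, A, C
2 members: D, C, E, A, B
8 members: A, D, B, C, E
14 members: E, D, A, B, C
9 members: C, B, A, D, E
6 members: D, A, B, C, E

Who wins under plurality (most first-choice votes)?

First-place votes: A 8, B 0, C 9, D 17, E 14.

D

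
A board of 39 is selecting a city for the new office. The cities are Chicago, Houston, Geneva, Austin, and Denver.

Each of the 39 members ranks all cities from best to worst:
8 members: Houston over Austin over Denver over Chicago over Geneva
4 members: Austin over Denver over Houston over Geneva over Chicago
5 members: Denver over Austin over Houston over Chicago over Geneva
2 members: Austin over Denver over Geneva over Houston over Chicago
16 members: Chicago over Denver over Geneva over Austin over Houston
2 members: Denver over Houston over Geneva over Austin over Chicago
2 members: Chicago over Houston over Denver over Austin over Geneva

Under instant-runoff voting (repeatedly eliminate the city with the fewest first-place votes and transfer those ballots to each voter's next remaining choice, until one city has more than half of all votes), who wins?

Round 1: Chicago 18, Houston 8, Geneva 0, Austin 6, Denver 7. Geneva eliminated.
Round 2: Chicago 18, Houston 8, Austin 6, Denver 7. Austin eliminated.
Round 3: Chicago 18, Houston 8, Denver 13. Houston eliminated.
Round 4: Chicago 18, Denver 21. Denver has a majority (≥20).

Denver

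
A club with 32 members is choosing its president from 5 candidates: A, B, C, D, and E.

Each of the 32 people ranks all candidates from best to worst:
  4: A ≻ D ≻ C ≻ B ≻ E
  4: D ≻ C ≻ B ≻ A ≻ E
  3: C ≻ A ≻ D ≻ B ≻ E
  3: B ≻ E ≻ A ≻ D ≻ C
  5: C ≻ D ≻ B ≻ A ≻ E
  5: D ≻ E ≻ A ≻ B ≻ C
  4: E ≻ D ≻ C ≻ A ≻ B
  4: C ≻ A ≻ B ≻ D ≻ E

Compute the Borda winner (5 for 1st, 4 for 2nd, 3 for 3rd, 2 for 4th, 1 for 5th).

A: 4×5 + 4×2 + 3×4 + 3×3 + 5×2 + 5×3 + 4×2 + 4×4 = 98
B: 4×2 + 4×3 + 3×2 + 3×5 + 5×3 + 5×2 + 4×1 + 4×3 = 82
C: 4×3 + 4×4 + 3×5 + 3×1 + 5×5 + 5×1 + 4×3 + 4×5 = 108
D: 4×4 + 4×5 + 3×3 + 3×2 + 5×4 + 5×5 + 4×4 + 4×2 = 120
E: 4×1 + 4×1 + 3×1 + 3×4 + 5×1 + 5×4 + 4×5 + 4×1 = 72

D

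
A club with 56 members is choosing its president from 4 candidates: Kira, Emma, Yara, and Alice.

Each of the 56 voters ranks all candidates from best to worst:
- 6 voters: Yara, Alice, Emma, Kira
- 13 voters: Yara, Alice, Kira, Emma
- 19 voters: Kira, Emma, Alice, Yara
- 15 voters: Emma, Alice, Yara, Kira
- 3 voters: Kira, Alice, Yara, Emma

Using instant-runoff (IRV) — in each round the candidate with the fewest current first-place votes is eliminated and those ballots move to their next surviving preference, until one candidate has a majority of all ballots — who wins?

Yara

Round 1: Kira 22, Emma 15, Yara 19, Alice 0. Alice eliminated.
Round 2: Kira 22, Emma 15, Yara 19. Emma eliminated.
Round 3: Kira 22, Yara 34. Yara has a majority (≥29).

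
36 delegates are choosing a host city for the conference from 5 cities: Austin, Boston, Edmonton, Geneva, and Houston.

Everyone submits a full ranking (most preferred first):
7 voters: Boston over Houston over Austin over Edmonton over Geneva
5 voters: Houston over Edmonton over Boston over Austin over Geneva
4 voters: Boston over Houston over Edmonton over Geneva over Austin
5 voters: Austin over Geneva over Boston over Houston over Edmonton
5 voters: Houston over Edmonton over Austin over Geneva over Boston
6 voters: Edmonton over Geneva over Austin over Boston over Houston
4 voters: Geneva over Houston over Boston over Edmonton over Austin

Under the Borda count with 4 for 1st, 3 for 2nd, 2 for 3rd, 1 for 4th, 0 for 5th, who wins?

Austin: 7×2 + 5×1 + 4×0 + 5×4 + 5×2 + 6×2 + 4×0 = 61
Boston: 7×4 + 5×2 + 4×4 + 5×2 + 5×0 + 6×1 + 4×2 = 78
Edmonton: 7×1 + 5×3 + 4×2 + 5×0 + 5×3 + 6×4 + 4×1 = 73
Geneva: 7×0 + 5×0 + 4×1 + 5×3 + 5×1 + 6×3 + 4×4 = 58
Houston: 7×3 + 5×4 + 4×3 + 5×1 + 5×4 + 6×0 + 4×3 = 90

Houston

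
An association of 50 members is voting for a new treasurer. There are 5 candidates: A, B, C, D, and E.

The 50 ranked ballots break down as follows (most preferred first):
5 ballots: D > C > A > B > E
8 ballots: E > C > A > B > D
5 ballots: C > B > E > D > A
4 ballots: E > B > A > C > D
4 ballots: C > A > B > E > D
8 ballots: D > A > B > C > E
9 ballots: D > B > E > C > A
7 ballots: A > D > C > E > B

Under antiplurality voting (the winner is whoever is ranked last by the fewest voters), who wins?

Last-place votes: A 14, B 7, C 0, D 16, E 13.

C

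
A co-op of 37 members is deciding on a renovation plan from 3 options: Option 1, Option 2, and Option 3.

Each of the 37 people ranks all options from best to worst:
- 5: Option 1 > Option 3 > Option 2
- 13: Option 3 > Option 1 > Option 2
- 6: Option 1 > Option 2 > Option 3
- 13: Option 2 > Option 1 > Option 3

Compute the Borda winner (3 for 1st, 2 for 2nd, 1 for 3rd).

Option 1: 5×3 + 13×2 + 6×3 + 13×2 = 85
Option 2: 5×1 + 13×1 + 6×2 + 13×3 = 69
Option 3: 5×2 + 13×3 + 6×1 + 13×1 = 68

Option 1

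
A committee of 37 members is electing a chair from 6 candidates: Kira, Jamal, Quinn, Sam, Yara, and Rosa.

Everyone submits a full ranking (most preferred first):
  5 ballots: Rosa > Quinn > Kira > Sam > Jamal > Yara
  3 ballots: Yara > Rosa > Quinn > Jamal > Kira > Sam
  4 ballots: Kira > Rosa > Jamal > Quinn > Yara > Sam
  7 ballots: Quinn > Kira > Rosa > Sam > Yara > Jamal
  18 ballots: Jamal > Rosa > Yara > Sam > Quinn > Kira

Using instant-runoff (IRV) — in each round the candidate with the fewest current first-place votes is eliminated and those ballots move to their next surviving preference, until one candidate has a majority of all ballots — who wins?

Round 1: Kira 4, Jamal 18, Quinn 7, Sam 0, Yara 3, Rosa 5. Sam eliminated.
Round 2: Kira 4, Jamal 18, Quinn 7, Yara 3, Rosa 5. Yara eliminated.
Round 3: Kira 4, Jamal 18, Quinn 7, Rosa 8. Kira eliminated.
Round 4: Jamal 18, Quinn 7, Rosa 12. Quinn eliminated.
Round 5: Jamal 18, Rosa 19. Rosa has a majority (≥19).

Rosa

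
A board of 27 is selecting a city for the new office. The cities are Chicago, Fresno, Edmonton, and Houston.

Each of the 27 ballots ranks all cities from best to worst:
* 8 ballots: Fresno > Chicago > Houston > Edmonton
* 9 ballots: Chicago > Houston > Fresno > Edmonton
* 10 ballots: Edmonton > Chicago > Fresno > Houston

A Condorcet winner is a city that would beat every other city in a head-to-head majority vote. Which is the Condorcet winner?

Chicago vs Fresno: 19–8
Chicago vs Edmonton: 17–10
Chicago vs Houston: 27–0
Chicago beats every other city.

Chicago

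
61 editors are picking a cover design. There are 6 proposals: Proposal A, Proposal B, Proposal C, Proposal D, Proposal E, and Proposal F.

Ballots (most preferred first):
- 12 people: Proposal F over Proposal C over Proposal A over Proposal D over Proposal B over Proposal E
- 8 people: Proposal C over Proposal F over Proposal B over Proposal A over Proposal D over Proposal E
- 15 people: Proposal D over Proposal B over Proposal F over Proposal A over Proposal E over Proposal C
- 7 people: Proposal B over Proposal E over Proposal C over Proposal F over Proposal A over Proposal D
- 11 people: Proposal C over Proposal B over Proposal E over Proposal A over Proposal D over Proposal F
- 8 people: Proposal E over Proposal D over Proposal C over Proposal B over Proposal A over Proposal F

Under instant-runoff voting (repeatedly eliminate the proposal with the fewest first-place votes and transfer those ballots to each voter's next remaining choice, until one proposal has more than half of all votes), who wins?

Proposal C

Round 1: Proposal A 0, Proposal B 7, Proposal C 19, Proposal D 15, Proposal E 8, Proposal F 12. Proposal A eliminated.
Round 2: Proposal B 7, Proposal C 19, Proposal D 15, Proposal E 8, Proposal F 12. Proposal B eliminated.
Round 3: Proposal C 19, Proposal D 15, Proposal E 15, Proposal F 12. Proposal F eliminated.
Round 4: Proposal C 31, Proposal D 15, Proposal E 15. Proposal C has a majority (≥31).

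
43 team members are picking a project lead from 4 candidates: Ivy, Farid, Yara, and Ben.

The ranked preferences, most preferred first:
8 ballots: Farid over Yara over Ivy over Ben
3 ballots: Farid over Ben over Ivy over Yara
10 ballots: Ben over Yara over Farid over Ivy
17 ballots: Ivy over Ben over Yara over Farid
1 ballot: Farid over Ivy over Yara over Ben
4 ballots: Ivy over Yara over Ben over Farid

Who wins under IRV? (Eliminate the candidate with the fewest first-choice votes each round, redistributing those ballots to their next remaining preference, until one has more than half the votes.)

Round 1: Ivy 21, Farid 12, Yara 0, Ben 10. Yara eliminated.
Round 2: Ivy 21, Farid 12, Ben 10. Ben eliminated.
Round 3: Ivy 21, Farid 22. Farid has a majority (≥22).

Farid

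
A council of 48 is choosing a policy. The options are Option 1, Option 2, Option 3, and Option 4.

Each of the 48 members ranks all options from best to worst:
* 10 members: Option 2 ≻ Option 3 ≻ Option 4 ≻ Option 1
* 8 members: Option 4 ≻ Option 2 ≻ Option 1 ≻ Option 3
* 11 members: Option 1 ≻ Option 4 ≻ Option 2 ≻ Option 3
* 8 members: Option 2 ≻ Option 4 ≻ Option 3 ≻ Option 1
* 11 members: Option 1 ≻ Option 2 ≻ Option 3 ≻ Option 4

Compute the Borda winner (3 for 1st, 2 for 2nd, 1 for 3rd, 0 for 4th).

Option 1: 10×0 + 8×1 + 11×3 + 8×0 + 11×3 = 74
Option 2: 10×3 + 8×2 + 11×1 + 8×3 + 11×2 = 103
Option 3: 10×2 + 8×0 + 11×0 + 8×1 + 11×1 = 39
Option 4: 10×1 + 8×3 + 11×2 + 8×2 + 11×0 = 72

Option 2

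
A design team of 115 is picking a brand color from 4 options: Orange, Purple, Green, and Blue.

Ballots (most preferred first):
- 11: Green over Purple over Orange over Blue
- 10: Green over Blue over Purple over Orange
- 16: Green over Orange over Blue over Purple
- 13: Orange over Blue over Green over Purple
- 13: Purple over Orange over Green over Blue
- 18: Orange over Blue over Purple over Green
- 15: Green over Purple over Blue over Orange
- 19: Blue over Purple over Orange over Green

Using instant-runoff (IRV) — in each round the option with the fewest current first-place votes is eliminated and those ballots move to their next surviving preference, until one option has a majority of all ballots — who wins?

Orange

Round 1: Orange 31, Purple 13, Green 52, Blue 19. Purple eliminated.
Round 2: Orange 44, Green 52, Blue 19. Blue eliminated.
Round 3: Orange 63, Green 52. Orange has a majority (≥58).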